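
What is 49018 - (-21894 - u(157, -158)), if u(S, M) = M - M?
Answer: 70912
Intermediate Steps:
u(S, M) = 0
49018 - (-21894 - u(157, -158)) = 49018 - (-21894 - 1*0) = 49018 - (-21894 + 0) = 49018 - 1*(-21894) = 49018 + 21894 = 70912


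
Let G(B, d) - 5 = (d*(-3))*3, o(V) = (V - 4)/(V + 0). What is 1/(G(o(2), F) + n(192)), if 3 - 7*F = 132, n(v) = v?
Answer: 7/2540 ≈ 0.0027559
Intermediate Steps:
F = -129/7 (F = 3/7 - 1/7*132 = 3/7 - 132/7 = -129/7 ≈ -18.429)
o(V) = (-4 + V)/V
G(B, d) = 5 - 9*d (G(B, d) = 5 + (d*(-3))*3 = 5 - 3*d*3 = 5 - 9*d)
1/(G(o(2), F) + n(192)) = 1/((5 - 9*(-129/7)) + 192) = 1/((5 + 1161/7) + 192) = 1/(1196/7 + 192) = 1/(2540/7) = 7/2540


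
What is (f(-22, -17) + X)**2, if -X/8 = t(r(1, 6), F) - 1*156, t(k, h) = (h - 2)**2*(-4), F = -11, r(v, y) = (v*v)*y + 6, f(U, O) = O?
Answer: 44076321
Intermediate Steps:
r(v, y) = 6 + y*v**2 (r(v, y) = v**2*y + 6 = y*v**2 + 6 = 6 + y*v**2)
t(k, h) = -4*(-2 + h)**2 (t(k, h) = (-2 + h)**2*(-4) = -4*(-2 + h)**2)
X = 6656 (X = -8*(-4*(-2 - 11)**2 - 1*156) = -8*(-4*(-13)**2 - 156) = -8*(-4*169 - 156) = -8*(-676 - 156) = -8*(-832) = 6656)
(f(-22, -17) + X)**2 = (-17 + 6656)**2 = 6639**2 = 44076321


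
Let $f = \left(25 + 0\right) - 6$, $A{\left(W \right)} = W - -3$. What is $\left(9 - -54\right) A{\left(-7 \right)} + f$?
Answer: $-233$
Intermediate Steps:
$A{\left(W \right)} = 3 + W$ ($A{\left(W \right)} = W + 3 = 3 + W$)
$f = 19$ ($f = 25 - 6 = 19$)
$\left(9 - -54\right) A{\left(-7 \right)} + f = \left(9 - -54\right) \left(3 - 7\right) + 19 = \left(9 + 54\right) \left(-4\right) + 19 = 63 \left(-4\right) + 19 = -252 + 19 = -233$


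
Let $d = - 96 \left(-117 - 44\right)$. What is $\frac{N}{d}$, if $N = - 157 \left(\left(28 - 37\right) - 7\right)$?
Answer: $\frac{157}{966} \approx 0.16253$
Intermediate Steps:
$d = 15456$ ($d = \left(-96\right) \left(-161\right) = 15456$)
$N = 2512$ ($N = - 157 \left(\left(28 - 37\right) - 7\right) = - 157 \left(-9 - 7\right) = \left(-157\right) \left(-16\right) = 2512$)
$\frac{N}{d} = \frac{2512}{15456} = 2512 \cdot \frac{1}{15456} = \frac{157}{966}$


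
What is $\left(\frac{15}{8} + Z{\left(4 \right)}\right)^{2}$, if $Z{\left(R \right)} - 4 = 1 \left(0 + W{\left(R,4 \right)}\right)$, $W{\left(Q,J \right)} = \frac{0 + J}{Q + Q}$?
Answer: $\frac{2601}{64} \approx 40.641$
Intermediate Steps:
$W{\left(Q,J \right)} = \frac{J}{2 Q}$
$Z{\left(R \right)} = 4 + \frac{2}{R}$ ($Z{\left(R \right)} = 4 + 1 \left(0 + \frac{1}{2} \cdot 4 \frac{1}{R}\right) = 4 + 1 \left(0 + \frac{2}{R}\right) = 4 + 1 \frac{2}{R} = 4 + \frac{2}{R}$)
$\left(\frac{15}{8} + Z{\left(4 \right)}\right)^{2} = \left(\frac{15}{8} + \left(4 + \frac{2}{4}\right)\right)^{2} = \left(15 \cdot \frac{1}{8} + \left(4 + 2 \cdot \frac{1}{4}\right)\right)^{2} = \left(\frac{15}{8} + \left(4 + \frac{1}{2}\right)\right)^{2} = \left(\frac{15}{8} + \frac{9}{2}\right)^{2} = \left(\frac{51}{8}\right)^{2} = \frac{2601}{64}$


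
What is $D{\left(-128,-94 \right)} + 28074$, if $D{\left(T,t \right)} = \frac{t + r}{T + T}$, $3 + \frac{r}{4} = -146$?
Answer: $\frac{3593817}{128} \approx 28077.0$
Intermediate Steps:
$r = -596$ ($r = -12 + 4 \left(-146\right) = -12 - 584 = -596$)
$D{\left(T,t \right)} = \frac{-596 + t}{2 T}$ ($D{\left(T,t \right)} = \frac{t - 596}{T + T} = \frac{-596 + t}{2 T}$)
$D{\left(-128,-94 \right)} + 28074 = \frac{-596 - 94}{2 \left(-128\right)} + 28074 = \frac{1}{2} \left(- \frac{1}{128}\right) \left(-690\right) + 28074 = \frac{345}{128} + 28074 = \frac{3593817}{128}$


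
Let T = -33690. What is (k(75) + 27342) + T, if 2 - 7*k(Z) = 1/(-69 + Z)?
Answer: -266605/42 ≈ -6347.7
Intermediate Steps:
k(Z) = 2/7 - 1/(7*(-69 + Z))
(k(75) + 27342) + T = ((-139 + 2*75)/(7*(-69 + 75)) + 27342) - 33690 = ((⅐)*(-139 + 150)/6 + 27342) - 33690 = ((⅐)*(⅙)*11 + 27342) - 33690 = (11/42 + 27342) - 33690 = 1148375/42 - 33690 = -266605/42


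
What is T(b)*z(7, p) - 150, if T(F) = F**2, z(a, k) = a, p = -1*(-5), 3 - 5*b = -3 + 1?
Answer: -143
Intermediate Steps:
b = 1 (b = 3/5 - (-3 + 1)/5 = 3/5 - 1/5*(-2) = 3/5 + 2/5 = 1)
p = 5
T(b)*z(7, p) - 150 = 1**2*7 - 150 = 1*7 - 150 = 7 - 150 = -143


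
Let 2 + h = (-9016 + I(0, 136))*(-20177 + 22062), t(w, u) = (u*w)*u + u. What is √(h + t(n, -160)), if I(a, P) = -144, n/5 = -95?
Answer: I*√29426762 ≈ 5424.6*I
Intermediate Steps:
n = -475 (n = 5*(-95) = -475)
t(w, u) = u + w*u² (t(w, u) = w*u² + u = u + w*u²)
h = -17266602 (h = -2 + (-9016 - 144)*(-20177 + 22062) = -2 - 9160*1885 = -2 - 17266600 = -17266602)
√(h + t(n, -160)) = √(-17266602 - 160*(1 - 160*(-475))) = √(-17266602 - 160*(1 + 76000)) = √(-17266602 - 160*76001) = √(-17266602 - 12160160) = √(-29426762) = I*√29426762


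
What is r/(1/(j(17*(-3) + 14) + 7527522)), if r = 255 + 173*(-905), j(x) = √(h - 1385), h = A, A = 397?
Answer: -1176626963820 - 312620*I*√247 ≈ -1.1766e+12 - 4.9132e+6*I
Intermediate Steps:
h = 397
j(x) = 2*I*√247 (j(x) = √(397 - 1385) = √(-988) = 2*I*√247)
r = -156310 (r = 255 - 156565 = -156310)
r/(1/(j(17*(-3) + 14) + 7527522)) = -(1176626963820 + 312620*I*√247) = -156310*(7527522 + 2*I*√247) = -1176626963820 - 312620*I*√247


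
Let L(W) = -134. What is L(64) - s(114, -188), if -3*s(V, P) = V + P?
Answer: -476/3 ≈ -158.67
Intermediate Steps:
s(V, P) = -P/3 - V/3 (s(V, P) = -(V + P)/3 = -(P + V)/3 = -P/3 - V/3)
L(64) - s(114, -188) = -134 - (-⅓*(-188) - ⅓*114) = -134 - (188/3 - 38) = -134 - 1*74/3 = -134 - 74/3 = -476/3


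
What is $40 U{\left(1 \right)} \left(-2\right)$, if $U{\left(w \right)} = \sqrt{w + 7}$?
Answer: $- 160 \sqrt{2} \approx -226.27$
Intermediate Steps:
$U{\left(w \right)} = \sqrt{7 + w}$
$40 U{\left(1 \right)} \left(-2\right) = 40 \sqrt{7 + 1} \left(-2\right) = 40 \sqrt{8} \left(-2\right) = 40 \cdot 2 \sqrt{2} \left(-2\right) = 80 \sqrt{2} \left(-2\right) = - 160 \sqrt{2}$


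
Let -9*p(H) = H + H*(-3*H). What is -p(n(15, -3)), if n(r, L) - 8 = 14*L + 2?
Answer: -3104/9 ≈ -344.89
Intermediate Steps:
n(r, L) = 10 + 14*L (n(r, L) = 8 + (14*L + 2) = 8 + (2 + 14*L) = 10 + 14*L)
p(H) = -H/9 + H²/3 (p(H) = -(H + H*(-3*H))/9 = -(H - 3*H²)/9 = -H/9 + H²/3)
-p(n(15, -3)) = -(10 + 14*(-3))*(-1 + 3*(10 + 14*(-3)))/9 = -(10 - 42)*(-1 + 3*(10 - 42))/9 = -(-32)*(-1 + 3*(-32))/9 = -(-32)*(-1 - 96)/9 = -(-32)*(-97)/9 = -1*3104/9 = -3104/9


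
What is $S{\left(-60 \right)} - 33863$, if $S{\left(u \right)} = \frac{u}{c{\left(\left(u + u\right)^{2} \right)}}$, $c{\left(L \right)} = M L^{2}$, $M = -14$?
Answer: $- \frac{1638427391999}{48384000} \approx -33863.0$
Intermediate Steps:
$c{\left(L \right)} = - 14 L^{2}$
$S{\left(u \right)} = - \frac{1}{224 u^{3}}$ ($S{\left(u \right)} = \frac{u}{\left(-14\right) \left(\left(u + u\right)^{2}\right)^{2}} = \frac{u}{\left(-14\right) \left(\left(2 u\right)^{2}\right)^{2}} = \frac{u}{\left(-14\right) \left(4 u^{2}\right)^{2}} = \frac{u}{\left(-14\right) 16 u^{4}} = \frac{u}{\left(-224\right) u^{4}} = u \left(- \frac{1}{224 u^{4}}\right) = - \frac{1}{224 u^{3}}$)
$S{\left(-60 \right)} - 33863 = - \frac{1}{224 \left(-216000\right)} - 33863 = \left(- \frac{1}{224}\right) \left(- \frac{1}{216000}\right) - 33863 = \frac{1}{48384000} - 33863 = - \frac{1638427391999}{48384000}$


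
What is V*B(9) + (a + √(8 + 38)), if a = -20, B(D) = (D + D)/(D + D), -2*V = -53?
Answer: 13/2 + √46 ≈ 13.282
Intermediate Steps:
V = 53/2 (V = -½*(-53) = 53/2 ≈ 26.500)
B(D) = 1 (B(D) = (2*D)/((2*D)) = (2*D)*(1/(2*D)) = 1)
V*B(9) + (a + √(8 + 38)) = (53/2)*1 + (-20 + √(8 + 38)) = 53/2 + (-20 + √46) = 13/2 + √46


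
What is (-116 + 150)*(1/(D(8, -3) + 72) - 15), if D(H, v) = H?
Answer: -20383/40 ≈ -509.58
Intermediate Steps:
(-116 + 150)*(1/(D(8, -3) + 72) - 15) = (-116 + 150)*(1/(8 + 72) - 15) = 34*(1/80 - 15) = 34*(-1199/80) = -20383/40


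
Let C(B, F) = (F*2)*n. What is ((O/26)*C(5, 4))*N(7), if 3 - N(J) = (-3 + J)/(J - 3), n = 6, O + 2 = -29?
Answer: -1488/13 ≈ -114.46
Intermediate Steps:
O = -31 (O = -2 - 29 = -31)
N(J) = 2 (N(J) = 3 - (-3 + J)/(J - 3) = 3 - (-3 + J)/(-3 + J) = 3 - 1*1 = 3 - 1 = 2)
C(B, F) = 12*F (C(B, F) = (F*2)*6 = (2*F)*6 = 12*F)
((O/26)*C(5, 4))*N(7) = ((-31/26)*(12*4))*2 = (-31*1/26*48)*2 = -31/26*48*2 = -744/13*2 = -1488/13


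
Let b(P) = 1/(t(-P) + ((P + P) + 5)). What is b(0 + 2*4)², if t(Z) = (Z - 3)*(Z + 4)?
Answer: 1/4225 ≈ 0.00023669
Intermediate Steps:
t(Z) = (-3 + Z)*(4 + Z)
b(P) = 1/(-7 + P + P²) (b(P) = 1/((-12 - P + (-P)²) + ((P + P) + 5)) = 1/((-12 - P + P²) + (2*P + 5)) = 1/((-12 + P² - P) + (5 + 2*P)) = 1/(-7 + P + P²))
b(0 + 2*4)² = (1/(-7 + (0 + 2*4) + (0 + 2*4)²))² = (1/(-7 + (0 + 8) + (0 + 8)²))² = (1/(-7 + 8 + 8²))² = (1/(-7 + 8 + 64))² = (1/65)² = 1/4225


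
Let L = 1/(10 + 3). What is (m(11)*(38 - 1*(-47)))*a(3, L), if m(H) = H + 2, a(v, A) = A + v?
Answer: 3400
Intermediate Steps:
L = 1/13 ≈ 0.076923
m(H) = 2 + H
(m(11)*(38 - 1*(-47)))*a(3, L) = ((2 + 11)*(38 - 1*(-47)))*(1/13 + 3) = (13*(38 + 47))*(40/13) = (13*85)*(40/13) = 1105*(40/13) = 3400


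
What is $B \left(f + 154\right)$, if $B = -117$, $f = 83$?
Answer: $-27729$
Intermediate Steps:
$B \left(f + 154\right) = - 117 \left(83 + 154\right) = \left(-117\right) 237 = -27729$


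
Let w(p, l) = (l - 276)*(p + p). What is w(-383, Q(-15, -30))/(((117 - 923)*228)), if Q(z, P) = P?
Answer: -19533/15314 ≈ -1.2755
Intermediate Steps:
w(p, l) = 2*p*(-276 + l) (w(p, l) = (-276 + l)*(2*p) = 2*p*(-276 + l))
w(-383, Q(-15, -30))/(((117 - 923)*228)) = (2*(-383)*(-276 - 30))/(((117 - 923)*228)) = (2*(-383)*(-306))/((-806*228)) = 234396/(-183768) = 234396*(-1/183768) = -19533/15314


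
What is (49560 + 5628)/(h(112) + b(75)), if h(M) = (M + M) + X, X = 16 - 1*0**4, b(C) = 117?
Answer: 2628/17 ≈ 154.59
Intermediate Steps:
X = 16 (X = 16 - 1*0 = 16 + 0 = 16)
h(M) = 16 + 2*M (h(M) = (M + M) + 16 = 2*M + 16 = 16 + 2*M)
(49560 + 5628)/(h(112) + b(75)) = (49560 + 5628)/((16 + 2*112) + 117) = 55188/((16 + 224) + 117) = 55188/(240 + 117) = 55188/357 = 55188*(1/357) = 2628/17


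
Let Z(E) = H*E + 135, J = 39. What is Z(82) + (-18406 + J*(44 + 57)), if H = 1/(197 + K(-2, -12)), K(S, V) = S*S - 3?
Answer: -1418827/99 ≈ -14332.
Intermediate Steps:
K(S, V) = -3 + S² (K(S, V) = S² - 3 = -3 + S²)
H = 1/198 (H = 1/(197 + (-3 + (-2)²)) = 1/(197 + (-3 + 4)) = 1/(197 + 1) = 1/198 ≈ 0.0050505)
Z(E) = 135 + E/198 (Z(E) = E/198 + 135 = 135 + E/198)
Z(82) + (-18406 + J*(44 + 57)) = (135 + (1/198)*82) + (-18406 + 39*(44 + 57)) = (135 + 41/99) + (-18406 + 39*101) = 13406/99 + (-18406 + 3939) = 13406/99 - 14467 = -1418827/99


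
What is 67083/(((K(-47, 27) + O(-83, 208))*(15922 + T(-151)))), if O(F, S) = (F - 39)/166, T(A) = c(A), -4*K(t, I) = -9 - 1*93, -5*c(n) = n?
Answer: 18559630/109299157 ≈ 0.16981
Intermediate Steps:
c(n) = -n/5
K(t, I) = 51/2 (K(t, I) = -(-9 - 1*93)/4 = -(-9 - 93)/4 = -¼*(-102) = 51/2)
T(A) = -A/5
O(F, S) = -39/166 + F/166 (O(F, S) = (-39 + F)*(1/166) = -39/166 + F/166)
67083/(((K(-47, 27) + O(-83, 208))*(15922 + T(-151)))) = 67083/(((51/2 + (-39/166 + (1/166)*(-83)))*(15922 - ⅕*(-151)))) = 67083/(((51/2 + (-39/166 - ½))*(15922 + 151/5))) = 67083/(((51/2 - 61/83)*(79761/5))) = 67083/(((4111/166)*(79761/5))) = 67083/(327897471/830) = 67083*(830/327897471) = 18559630/109299157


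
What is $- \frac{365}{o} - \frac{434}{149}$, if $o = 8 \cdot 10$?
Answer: $- \frac{17821}{2384} \approx -7.4753$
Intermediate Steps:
$o = 80$
$- \frac{365}{o} - \frac{434}{149} = - \frac{365}{80} - \frac{434}{149} = \left(-365\right) \frac{1}{80} - \frac{434}{149} = - \frac{73}{16} - \frac{434}{149} = - \frac{17821}{2384}$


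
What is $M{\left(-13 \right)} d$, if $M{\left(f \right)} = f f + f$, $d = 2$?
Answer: $312$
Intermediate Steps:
$M{\left(f \right)} = f + f^{2}$ ($M{\left(f \right)} = f^{2} + f = f + f^{2}$)
$M{\left(-13 \right)} d = - 13 \left(1 - 13\right) 2 = \left(-13\right) \left(-12\right) 2 = 156 \cdot 2 = 312$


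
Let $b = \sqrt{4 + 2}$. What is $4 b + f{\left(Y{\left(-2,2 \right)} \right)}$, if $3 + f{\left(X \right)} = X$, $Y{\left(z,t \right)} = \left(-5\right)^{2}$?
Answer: $22 + 4 \sqrt{6} \approx 31.798$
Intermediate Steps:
$Y{\left(z,t \right)} = 25$
$f{\left(X \right)} = -3 + X$
$b = \sqrt{6} \approx 2.4495$
$4 b + f{\left(Y{\left(-2,2 \right)} \right)} = 4 \sqrt{6} + \left(-3 + 25\right) = 4 \sqrt{6} + 22 = 22 + 4 \sqrt{6}$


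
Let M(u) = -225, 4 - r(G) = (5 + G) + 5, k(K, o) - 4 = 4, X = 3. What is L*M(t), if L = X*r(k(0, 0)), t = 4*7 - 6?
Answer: 9450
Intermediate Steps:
k(K, o) = 8 (k(K, o) = 4 + 4 = 8)
r(G) = -6 - G (r(G) = 4 - ((5 + G) + 5) = 4 - (10 + G) = 4 + (-10 - G) = -6 - G)
t = 22 (t = 28 - 6 = 22)
L = -42 (L = 3*(-6 - 1*8) = 3*(-6 - 8) = 3*(-14) = -42)
L*M(t) = -42*(-225) = 9450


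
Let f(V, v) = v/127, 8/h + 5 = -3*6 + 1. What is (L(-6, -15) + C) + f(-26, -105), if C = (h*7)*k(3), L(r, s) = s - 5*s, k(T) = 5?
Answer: 64885/1397 ≈ 46.446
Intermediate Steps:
h = -4/11 (h = 8/(-5 + (-3*6 + 1)) = 8/(-5 + (-18 + 1)) = 8/(-5 - 17) = 8/(-22) = 8*(-1/22) = -4/11 ≈ -0.36364)
L(r, s) = -4*s
f(V, v) = v/127 (f(V, v) = v*(1/127) = v/127)
C = -140/11 (C = -4/11*7*5 = -28/11*5 = -140/11 ≈ -12.727)
(L(-6, -15) + C) + f(-26, -105) = (-4*(-15) - 140/11) + (1/127)*(-105) = (60 - 140/11) - 105/127 = 520/11 - 105/127 = 64885/1397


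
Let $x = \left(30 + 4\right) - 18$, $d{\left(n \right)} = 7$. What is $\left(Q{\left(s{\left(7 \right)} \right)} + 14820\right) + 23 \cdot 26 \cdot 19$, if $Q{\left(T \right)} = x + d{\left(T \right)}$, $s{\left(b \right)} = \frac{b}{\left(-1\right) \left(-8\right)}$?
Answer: $26205$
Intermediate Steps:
$x = 16$ ($x = 34 - 18 = 16$)
$s{\left(b \right)} = \frac{b}{8}$
$Q{\left(T \right)} = 23$ ($Q{\left(T \right)} = 16 + 7 = 23$)
$\left(Q{\left(s{\left(7 \right)} \right)} + 14820\right) + 23 \cdot 26 \cdot 19 = \left(23 + 14820\right) + 23 \cdot 26 \cdot 19 = 14843 + 598 \cdot 19 = 14843 + 11362 = 26205$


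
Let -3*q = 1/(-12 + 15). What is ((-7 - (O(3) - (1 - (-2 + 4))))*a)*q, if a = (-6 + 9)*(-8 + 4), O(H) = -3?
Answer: -20/3 ≈ -6.6667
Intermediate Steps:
a = -12 (a = 3*(-4) = -12)
q = -⅑ (q = -1/(3*(-12 + 15)) = -⅓/3 = -⅓*⅓ = -⅑ ≈ -0.11111)
((-7 - (O(3) - (1 - (-2 + 4))))*a)*q = ((-7 - (-3 - (1 - (-2 + 4))))*(-12))*(-⅑) = ((-7 - (-3 - (1 - 1*2)))*(-12))*(-⅑) = ((-7 - (-3 - (1 - 2)))*(-12))*(-⅑) = ((-7 - (-3 - 1*(-1)))*(-12))*(-⅑) = ((-7 - (-3 + 1))*(-12))*(-⅑) = ((-7 - 1*(-2))*(-12))*(-⅑) = ((-7 + 2)*(-12))*(-⅑) = -5*(-12)*(-⅑) = 60*(-⅑) = -20/3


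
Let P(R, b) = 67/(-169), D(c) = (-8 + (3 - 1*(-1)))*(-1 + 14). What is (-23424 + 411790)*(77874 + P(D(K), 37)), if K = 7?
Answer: 5111144725874/169 ≈ 3.0243e+10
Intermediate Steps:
D(c) = -52 (D(c) = (-8 + (3 + 1))*13 = (-8 + 4)*13 = -4*13 = -52)
P(R, b) = -67/169 (P(R, b) = 67*(-1/169) = -67/169)
(-23424 + 411790)*(77874 + P(D(K), 37)) = (-23424 + 411790)*(77874 - 67/169) = 388366*(13160639/169) = 5111144725874/169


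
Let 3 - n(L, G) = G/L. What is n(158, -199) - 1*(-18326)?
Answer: 2896181/158 ≈ 18330.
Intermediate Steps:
n(L, G) = 3 - G/L
n(158, -199) - 1*(-18326) = (3 - 1*(-199)/158) - 1*(-18326) = (3 - 1*(-199)*1/158) + 18326 = (3 + 199/158) + 18326 = 673/158 + 18326 = 2896181/158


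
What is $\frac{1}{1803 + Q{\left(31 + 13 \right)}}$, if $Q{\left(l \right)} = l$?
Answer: $\frac{1}{1847} \approx 0.00054142$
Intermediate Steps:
$\frac{1}{1803 + Q{\left(31 + 13 \right)}} = \frac{1}{1803 + \left(31 + 13\right)} = \frac{1}{1803 + 44} = \frac{1}{1847}$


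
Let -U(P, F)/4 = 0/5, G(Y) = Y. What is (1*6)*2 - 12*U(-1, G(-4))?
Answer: 12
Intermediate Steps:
U(P, F) = 0 (U(P, F) = -0/5 = -4*0 = 0)
(1*6)*2 - 12*U(-1, G(-4)) = (1*6)*2 - 12*0 = 6*2 + 0 = 12 + 0 = 12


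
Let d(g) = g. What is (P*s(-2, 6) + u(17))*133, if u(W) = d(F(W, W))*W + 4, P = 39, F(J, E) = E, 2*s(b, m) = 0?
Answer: 38969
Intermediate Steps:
s(b, m) = 0 (s(b, m) = (½)*0 = 0)
u(W) = 4 + W² (u(W) = W*W + 4 = W² + 4 = 4 + W²)
(P*s(-2, 6) + u(17))*133 = (39*0 + (4 + 17²))*133 = (0 + (4 + 289))*133 = (0 + 293)*133 = 293*133 = 38969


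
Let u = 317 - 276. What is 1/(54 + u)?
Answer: 1/95 ≈ 0.010526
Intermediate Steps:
u = 41
1/(54 + u) = 1/(54 + 41) = 1/95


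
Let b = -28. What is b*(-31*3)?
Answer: 2604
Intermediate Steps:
b*(-31*3) = -(-868)*3 = -28*(-93) = 2604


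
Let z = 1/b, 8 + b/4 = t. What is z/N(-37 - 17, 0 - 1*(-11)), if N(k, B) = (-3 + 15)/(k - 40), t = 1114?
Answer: -47/26544 ≈ -0.0017706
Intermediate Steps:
b = 4424 (b = -32 + 4*1114 = -32 + 4456 = 4424)
z = 1/4424 ≈ 0.00022604
N(k, B) = 12/(-40 + k)
z/N(-37 - 17, 0 - 1*(-11)) = 1/(4424*((12/(-40 + (-37 - 17))))) = 1/(4424*((12/(-40 - 54)))) = 1/(4424*((12/(-94)))) = 1/(4424*((12*(-1/94)))) = 1/(4424*(-6/47)) = (1/4424)*(-47/6) = -47/26544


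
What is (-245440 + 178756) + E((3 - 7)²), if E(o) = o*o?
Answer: -66428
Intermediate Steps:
E(o) = o²
(-245440 + 178756) + E((3 - 7)²) = (-245440 + 178756) + ((3 - 7)²)² = -66684 + ((-4)²)² = -66684 + 16² = -66684 + 256 = -66428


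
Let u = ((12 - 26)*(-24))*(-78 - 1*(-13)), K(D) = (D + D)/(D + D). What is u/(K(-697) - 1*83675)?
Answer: 10920/41837 ≈ 0.26101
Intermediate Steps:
K(D) = 1 (K(D) = (2*D)/((2*D)) = (2*D)*(1/(2*D)) = 1)
u = -21840 (u = (-14*(-24))*(-78 + 13) = 336*(-65) = -21840)
u/(K(-697) - 1*83675) = -21840/(1 - 1*83675) = -21840/(1 - 83675) = -21840/(-83674) = -21840*(-1/83674) = 10920/41837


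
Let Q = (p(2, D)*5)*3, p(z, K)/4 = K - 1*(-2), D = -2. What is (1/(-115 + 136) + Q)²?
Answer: 1/441 ≈ 0.0022676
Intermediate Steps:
p(z, K) = 8 + 4*K (p(z, K) = 4*(K - 1*(-2)) = 4*(K + 2) = 4*(2 + K) = 8 + 4*K)
Q = 0 (Q = ((8 + 4*(-2))*5)*3 = ((8 - 8)*5)*3 = (0*5)*3 = 0*3 = 0)
(1/(-115 + 136) + Q)² = (1/(-115 + 136) + 0)² = (1/21 + 0)² = (1/21)² = 1/441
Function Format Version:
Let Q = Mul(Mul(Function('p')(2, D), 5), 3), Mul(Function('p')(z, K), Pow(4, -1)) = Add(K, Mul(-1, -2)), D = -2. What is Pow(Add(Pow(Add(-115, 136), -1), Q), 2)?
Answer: Rational(1, 441) ≈ 0.0022676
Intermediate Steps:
Function('p')(z, K) = Add(8, Mul(4, K)) (Function('p')(z, K) = Mul(4, Add(K, Mul(-1, -2))) = Mul(4, Add(K, 2)) = Mul(4, Add(2, K)) = Add(8, Mul(4, K)))
Q = 0 (Q = Mul(Mul(Add(8, Mul(4, -2)), 5), 3) = Mul(Mul(Add(8, -8), 5), 3) = Mul(Mul(0, 5), 3) = Mul(0, 3) = 0)
Pow(Add(Pow(Add(-115, 136), -1), Q), 2) = Pow(Add(Pow(Add(-115, 136), -1), 0), 2) = Pow(Add(Pow(21, -1), 0), 2) = Pow(Add(Rational(1, 21), 0), 2) = Pow(Rational(1, 21), 2) = Rational(1, 441)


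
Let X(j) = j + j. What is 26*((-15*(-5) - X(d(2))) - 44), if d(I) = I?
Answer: 702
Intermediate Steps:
X(j) = 2*j
26*((-15*(-5) - X(d(2))) - 44) = 26*((-15*(-5) - 2*2) - 44) = 26*((75 - 1*4) - 44) = 26*((75 - 4) - 44) = 26*(71 - 44) = 26*27 = 702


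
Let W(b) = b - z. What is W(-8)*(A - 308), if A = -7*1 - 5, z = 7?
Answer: 4800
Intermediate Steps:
A = -12 (A = -7 - 5 = -12)
W(b) = -7 + b (W(b) = b - 1*7 = b - 7 = -7 + b)
W(-8)*(A - 308) = (-7 - 8)*(-12 - 308) = -15*(-320) = 4800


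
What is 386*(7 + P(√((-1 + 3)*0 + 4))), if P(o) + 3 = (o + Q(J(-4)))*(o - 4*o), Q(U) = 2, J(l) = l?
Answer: -7720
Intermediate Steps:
P(o) = -3 - 3*o*(2 + o) (P(o) = -3 + (o + 2)*(o - 4*o) = -3 + (2 + o)*(-3*o) = -3 - 3*o*(2 + o))
386*(7 + P(√((-1 + 3)*0 + 4))) = 386*(7 + (-3 - 6*√((-1 + 3)*0 + 4) - 3*(√((-1 + 3)*0 + 4))²)) = 386*(7 + (-3 - 6*√(2*0 + 4) - 3*(√(2*0 + 4))²)) = 386*(7 + (-3 - 6*√(0 + 4) - 3*(√(0 + 4))²)) = 386*(7 + (-3 - 6*√4 - 3*(√4)²)) = 386*(7 + (-3 - 6*2 - 3*2²)) = 386*(7 + (-3 - 12 - 3*4)) = 386*(7 + (-3 - 12 - 12)) = 386*(7 - 27) = 386*(-20) = -7720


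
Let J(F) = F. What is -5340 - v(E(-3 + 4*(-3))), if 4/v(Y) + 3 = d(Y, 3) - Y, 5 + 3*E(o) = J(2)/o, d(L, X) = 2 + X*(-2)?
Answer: -635370/119 ≈ -5339.2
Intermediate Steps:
d(L, X) = 2 - 2*X
E(o) = -5/3 + 2/(3*o) (E(o) = -5/3 + (2/o)/3 = -5/3 + 2/(3*o))
v(Y) = 4/(-7 - Y) (v(Y) = 4/(-3 + ((2 - 2*3) - Y)) = 4/(-3 + ((2 - 6) - Y)) = 4/(-3 + (-4 - Y)) = 4/(-7 - Y))
-5340 - v(E(-3 + 4*(-3))) = -5340 - (-4)/(7 + (2 - 5*(-3 + 4*(-3)))/(3*(-3 + 4*(-3)))) = -5340 - (-4)/(7 + (2 - 5*(-3 - 12))/(3*(-3 - 12))) = -5340 - (-4)/(7 + (⅓)*(2 - 5*(-15))/(-15)) = -5340 - (-4)/(7 + (⅓)*(-1/15)*(2 + 75)) = -5340 - (-4)/(7 + (⅓)*(-1/15)*77) = -5340 - (-4)/(7 - 77/45) = -5340 - (-4)/238/45 = -5340 - (-4)*45/238 = -5340 - 1*(-90/119) = -5340 + 90/119 = -635370/119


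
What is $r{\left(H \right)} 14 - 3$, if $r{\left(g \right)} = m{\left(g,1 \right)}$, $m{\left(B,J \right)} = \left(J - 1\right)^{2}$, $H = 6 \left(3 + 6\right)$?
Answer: $-3$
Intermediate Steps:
$H = 54$ ($H = 6 \cdot 9 = 54$)
$m{\left(B,J \right)} = \left(-1 + J\right)^{2}$
$r{\left(g \right)} = 0$ ($r{\left(g \right)} = \left(-1 + 1\right)^{2} = 0^{2} = 0$)
$r{\left(H \right)} 14 - 3 = 0 \cdot 14 - 3 = 0 - 3 = -3$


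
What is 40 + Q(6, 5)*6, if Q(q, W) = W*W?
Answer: 190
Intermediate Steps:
Q(q, W) = W**2
40 + Q(6, 5)*6 = 40 + 5**2*6 = 40 + 25*6 = 40 + 150 = 190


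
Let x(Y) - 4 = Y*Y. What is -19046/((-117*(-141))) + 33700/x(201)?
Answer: -42720946/133312257 ≈ -0.32046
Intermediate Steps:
x(Y) = 4 + Y**2 (x(Y) = 4 + Y*Y = 4 + Y**2)
-19046/((-117*(-141))) + 33700/x(201) = -19046/((-117*(-141))) + 33700/(4 + 201**2) = -19046/16497 + 33700/(4 + 40401) = -19046*1/16497 + 33700/40405 = -19046/16497 + 33700*(1/40405) = -19046/16497 + 6740/8081 = -42720946/133312257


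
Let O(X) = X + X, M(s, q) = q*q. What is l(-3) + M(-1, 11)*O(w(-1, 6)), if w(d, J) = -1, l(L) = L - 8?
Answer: -253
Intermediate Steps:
l(L) = -8 + L
M(s, q) = q²
O(X) = 2*X
l(-3) + M(-1, 11)*O(w(-1, 6)) = (-8 - 3) + 11²*(2*(-1)) = -11 + 121*(-2) = -11 - 242 = -253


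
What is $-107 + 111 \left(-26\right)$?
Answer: $-2993$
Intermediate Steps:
$-107 + 111 \left(-26\right) = -107 - 2886 = -2993$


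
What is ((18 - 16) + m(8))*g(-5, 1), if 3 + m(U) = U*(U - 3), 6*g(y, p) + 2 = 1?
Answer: -13/2 ≈ -6.5000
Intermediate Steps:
g(y, p) = -⅙ (g(y, p) = -⅓ + (⅙)*1 = -⅓ + ⅙ = -⅙)
m(U) = -3 + U*(-3 + U) (m(U) = -3 + U*(U - 3) = -3 + U*(-3 + U))
((18 - 16) + m(8))*g(-5, 1) = ((18 - 16) + (-3 + 8² - 3*8))*(-⅙) = (2 + (-3 + 64 - 24))*(-⅙) = (2 + 37)*(-⅙) = 39*(-⅙) = -13/2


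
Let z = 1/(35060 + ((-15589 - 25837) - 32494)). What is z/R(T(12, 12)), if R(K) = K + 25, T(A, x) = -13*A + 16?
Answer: 1/4468900 ≈ 2.2377e-7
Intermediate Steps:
T(A, x) = 16 - 13*A
R(K) = 25 + K
z = -1/38860 (z = 1/(35060 + (-41426 - 32494)) = 1/(35060 - 73920) = 1/(-38860) = -1/38860 ≈ -2.5733e-5)
z/R(T(12, 12)) = -1/(38860*(25 + (16 - 13*12))) = -1/(38860*(25 + (16 - 156))) = -1/(38860*(25 - 140)) = -1/38860/(-115) = -1/38860*(-1/115) = 1/4468900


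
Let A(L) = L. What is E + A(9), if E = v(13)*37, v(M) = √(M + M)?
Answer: 9 + 37*√26 ≈ 197.66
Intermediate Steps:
v(M) = √2*√M (v(M) = √(2*M) = √2*√M)
E = 37*√26 (E = (√2*√13)*37 = √26*37 = 37*√26 ≈ 188.66)
E + A(9) = 37*√26 + 9 = 9 + 37*√26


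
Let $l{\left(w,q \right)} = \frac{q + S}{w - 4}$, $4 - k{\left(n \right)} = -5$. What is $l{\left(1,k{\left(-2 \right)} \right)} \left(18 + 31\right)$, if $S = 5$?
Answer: $- \frac{686}{3} \approx -228.67$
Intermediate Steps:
$k{\left(n \right)} = 9$ ($k{\left(n \right)} = 4 - -5 = 4 + 5 = 9$)
$l{\left(w,q \right)} = \frac{5 + q}{-4 + w}$ ($l{\left(w,q \right)} = \frac{q + 5}{w - 4} = \frac{5 + q}{-4 + w}$)
$l{\left(1,k{\left(-2 \right)} \right)} \left(18 + 31\right) = \frac{5 + 9}{-4 + 1} \left(18 + 31\right) = \frac{1}{-3} \cdot 14 \cdot 49 = \left(- \frac{1}{3}\right) 14 \cdot 49 = \left(- \frac{14}{3}\right) 49 = - \frac{686}{3}$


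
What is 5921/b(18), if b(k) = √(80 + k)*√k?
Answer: 5921/42 ≈ 140.98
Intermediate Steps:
b(k) = √k*√(80 + k)
5921/b(18) = 5921/((√18*√(80 + 18))) = 5921/(((3*√2)*√98)) = 5921/(((3*√2)*(7*√2))) = 5921/42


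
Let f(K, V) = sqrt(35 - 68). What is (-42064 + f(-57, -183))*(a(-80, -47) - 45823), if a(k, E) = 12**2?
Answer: 1921441456 - 45679*I*sqrt(33) ≈ 1.9214e+9 - 2.6241e+5*I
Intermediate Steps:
a(k, E) = 144
f(K, V) = I*sqrt(33) (f(K, V) = sqrt(-33) = I*sqrt(33))
(-42064 + f(-57, -183))*(a(-80, -47) - 45823) = (-42064 + I*sqrt(33))*(144 - 45823) = (-42064 + I*sqrt(33))*(-45679) = 1921441456 - 45679*I*sqrt(33)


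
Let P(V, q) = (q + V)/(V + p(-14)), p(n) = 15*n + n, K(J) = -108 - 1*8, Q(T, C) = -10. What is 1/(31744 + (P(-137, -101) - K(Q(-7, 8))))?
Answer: 361/11501698 ≈ 3.1387e-5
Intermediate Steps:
K(J) = -116 (K(J) = -108 - 8 = -116)
p(n) = 16*n
P(V, q) = (V + q)/(-224 + V) (P(V, q) = (q + V)/(V + 16*(-14)) = (V + q)/(V - 224) = (V + q)/(-224 + V))
1/(31744 + (P(-137, -101) - K(Q(-7, 8)))) = 1/(31744 + ((-137 - 101)/(-224 - 137) - 1*(-116))) = 1/(31744 + (-238/(-361) + 116)) = 1/(31744 + (-1/361*(-238) + 116)) = 1/(31744 + (238/361 + 116)) = 1/(31744 + 42114/361) = 1/(11501698/361) = 361/11501698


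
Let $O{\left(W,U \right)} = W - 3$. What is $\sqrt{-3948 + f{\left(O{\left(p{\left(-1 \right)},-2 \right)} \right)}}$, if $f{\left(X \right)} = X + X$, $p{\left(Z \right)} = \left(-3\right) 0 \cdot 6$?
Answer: $i \sqrt{3954} \approx 62.881 i$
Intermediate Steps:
$p{\left(Z \right)} = 0$ ($p{\left(Z \right)} = 0 \cdot 6 = 0$)
$O{\left(W,U \right)} = -3 + W$
$f{\left(X \right)} = 2 X$
$\sqrt{-3948 + f{\left(O{\left(p{\left(-1 \right)},-2 \right)} \right)}} = \sqrt{-3948 + 2 \left(-3 + 0\right)} = \sqrt{-3948 + 2 \left(-3\right)} = \sqrt{-3948 - 6} = \sqrt{-3954} = i \sqrt{3954}$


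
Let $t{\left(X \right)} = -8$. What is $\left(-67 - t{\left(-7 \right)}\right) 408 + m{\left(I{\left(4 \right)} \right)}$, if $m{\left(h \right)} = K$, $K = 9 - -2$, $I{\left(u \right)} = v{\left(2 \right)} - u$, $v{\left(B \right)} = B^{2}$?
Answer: $-24061$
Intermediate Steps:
$I{\left(u \right)} = 4 - u$ ($I{\left(u \right)} = 2^{2} - u = 4 - u$)
$K = 11$ ($K = 9 + 2 = 11$)
$m{\left(h \right)} = 11$
$\left(-67 - t{\left(-7 \right)}\right) 408 + m{\left(I{\left(4 \right)} \right)} = \left(-67 - -8\right) 408 + 11 = \left(-67 + 8\right) 408 + 11 = \left(-59\right) 408 + 11 = -24072 + 11 = -24061$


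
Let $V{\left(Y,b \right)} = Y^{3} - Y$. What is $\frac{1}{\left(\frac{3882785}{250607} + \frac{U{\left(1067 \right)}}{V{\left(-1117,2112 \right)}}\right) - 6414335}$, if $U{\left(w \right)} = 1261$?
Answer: $- \frac{26866371551544}{172329491111385872399} \approx -1.559 \cdot 10^{-7}$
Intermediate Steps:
$\frac{1}{\left(\frac{3882785}{250607} + \frac{U{\left(1067 \right)}}{V{\left(-1117,2112 \right)}}\right) - 6414335} = \frac{1}{\left(\frac{3882785}{250607} + \frac{1261}{\left(-1117\right)^{3} - -1117}\right) - 6414335} = \frac{1}{\left(3882785 \cdot \frac{1}{250607} + \frac{1261}{-1393668613 + 1117}\right) - 6414335} = \frac{1}{\left(\frac{3882785}{250607} + \frac{1261}{-1393667496}\right) - 6414335} = \frac{1}{\left(\frac{3882785}{250607} + 1261 \left(- \frac{1}{1393667496}\right)\right) - 6414335} = \frac{1}{\left(\frac{3882785}{250607} - \frac{97}{107205192}\right) - 6414335} = \frac{1}{\frac{416254687110841}{26866371551544} - 6414335} = \frac{1}{- \frac{172329491111385872399}{26866371551544}} = - \frac{26866371551544}{172329491111385872399}$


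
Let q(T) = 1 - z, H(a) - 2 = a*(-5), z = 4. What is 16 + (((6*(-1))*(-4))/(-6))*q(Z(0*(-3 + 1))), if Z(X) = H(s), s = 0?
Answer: 28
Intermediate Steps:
H(a) = 2 - 5*a (H(a) = 2 + a*(-5) = 2 - 5*a)
Z(X) = 2 (Z(X) = 2 - 5*0 = 2 + 0 = 2)
q(T) = -3 (q(T) = 1 - 1*4 = 1 - 4 = -3)
16 + (((6*(-1))*(-4))/(-6))*q(Z(0*(-3 + 1))) = 16 + (((6*(-1))*(-4))/(-6))*(-3) = 16 + (-6*(-4)*(-⅙))*(-3) = 16 + (24*(-⅙))*(-3) = 16 - 4*(-3) = 16 + 12 = 28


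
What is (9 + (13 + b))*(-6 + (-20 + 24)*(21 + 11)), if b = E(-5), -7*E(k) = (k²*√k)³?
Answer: 2684 + 9531250*I*√5/7 ≈ 2684.0 + 3.0446e+6*I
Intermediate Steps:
E(k) = -k^(15/2)/7
b = 78125*I*√5/7 (b = -(-78125)*I*√5/7 = 78125*I*√5/7 ≈ 24956.0*I)
(9 + (13 + b))*(-6 + (-20 + 24)*(21 + 11)) = (9 + (13 + 78125*I*√5/7))*(-6 + (-20 + 24)*(21 + 11)) = (22 + 78125*I*√5/7)*(-6 + 4*32) = (22 + 78125*I*√5/7)*(-6 + 128) = (22 + 78125*I*√5/7)*122 = 2684 + 9531250*I*√5/7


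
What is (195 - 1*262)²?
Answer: 4489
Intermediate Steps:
(195 - 1*262)² = (195 - 262)² = (-67)² = 4489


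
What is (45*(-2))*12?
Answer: -1080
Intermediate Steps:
(45*(-2))*12 = -90*12 = -1080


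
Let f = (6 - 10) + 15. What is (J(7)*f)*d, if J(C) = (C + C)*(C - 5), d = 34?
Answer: 10472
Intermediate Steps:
J(C) = 2*C*(-5 + C) (J(C) = (2*C)*(-5 + C) = 2*C*(-5 + C))
f = 11 (f = -4 + 15 = 11)
(J(7)*f)*d = ((2*7*(-5 + 7))*11)*34 = ((2*7*2)*11)*34 = (28*11)*34 = 308*34 = 10472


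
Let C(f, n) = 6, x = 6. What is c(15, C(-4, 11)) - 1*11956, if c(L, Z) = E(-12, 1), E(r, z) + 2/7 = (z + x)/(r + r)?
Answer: -2008705/168 ≈ -11957.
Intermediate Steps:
E(r, z) = -2/7 + (6 + z)/(2*r) (E(r, z) = -2/7 + (z + 6)/(r + r) = -2/7 + (6 + z)/((2*r)) = -2/7 + (6 + z)*(1/(2*r)) = -2/7 + (6 + z)/(2*r))
c(L, Z) = -97/168 (c(L, Z) = (1/14)*(42 - 4*(-12) + 7*1)/(-12) = (1/14)*(-1/12)*(42 + 48 + 7) = (1/14)*(-1/12)*97 = -97/168)
c(15, C(-4, 11)) - 1*11956 = -97/168 - 1*11956 = -97/168 - 11956 = -2008705/168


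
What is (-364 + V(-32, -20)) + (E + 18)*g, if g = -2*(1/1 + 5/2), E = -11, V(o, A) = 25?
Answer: -388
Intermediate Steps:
g = -7 (g = -2*(1*1 + 5*(1/2)) = -2*(1 + 5/2) = -2*7/2 = -7)
(-364 + V(-32, -20)) + (E + 18)*g = (-364 + 25) + (-11 + 18)*(-7) = -339 + 7*(-7) = -339 - 49 = -388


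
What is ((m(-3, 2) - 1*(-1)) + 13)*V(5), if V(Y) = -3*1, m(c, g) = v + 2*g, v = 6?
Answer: -72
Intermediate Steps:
m(c, g) = 6 + 2*g
V(Y) = -3
((m(-3, 2) - 1*(-1)) + 13)*V(5) = (((6 + 2*2) - 1*(-1)) + 13)*(-3) = (((6 + 4) + 1) + 13)*(-3) = ((10 + 1) + 13)*(-3) = (11 + 13)*(-3) = 24*(-3) = -72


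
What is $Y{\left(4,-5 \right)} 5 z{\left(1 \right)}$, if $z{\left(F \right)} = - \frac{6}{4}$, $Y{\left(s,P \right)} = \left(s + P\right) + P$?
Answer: $45$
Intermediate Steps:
$Y{\left(s,P \right)} = s + 2 P$ ($Y{\left(s,P \right)} = \left(P + s\right) + P = s + 2 P$)
$z{\left(F \right)} = - \frac{3}{2}$ ($z{\left(F \right)} = \left(-6\right) \frac{1}{4} = - \frac{3}{2}$)
$Y{\left(4,-5 \right)} 5 z{\left(1 \right)} = \left(4 + 2 \left(-5\right)\right) 5 \left(- \frac{3}{2}\right) = \left(4 - 10\right) 5 \left(- \frac{3}{2}\right) = \left(-6\right) 5 \left(- \frac{3}{2}\right) = \left(-30\right) \left(- \frac{3}{2}\right) = 45$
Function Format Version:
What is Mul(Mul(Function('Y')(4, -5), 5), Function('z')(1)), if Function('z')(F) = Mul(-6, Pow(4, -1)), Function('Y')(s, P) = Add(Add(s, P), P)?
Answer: 45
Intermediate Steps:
Function('Y')(s, P) = Add(s, Mul(2, P)) (Function('Y')(s, P) = Add(Add(P, s), P) = Add(s, Mul(2, P)))
Function('z')(F) = Rational(-3, 2) (Function('z')(F) = Mul(-6, Rational(1, 4)) = Rational(-3, 2))
Mul(Mul(Function('Y')(4, -5), 5), Function('z')(1)) = Mul(Mul(Add(4, Mul(2, -5)), 5), Rational(-3, 2)) = Mul(Mul(Add(4, -10), 5), Rational(-3, 2)) = Mul(Mul(-6, 5), Rational(-3, 2)) = Mul(-30, Rational(-3, 2)) = 45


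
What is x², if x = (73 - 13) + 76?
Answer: 18496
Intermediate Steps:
x = 136 (x = 60 + 76 = 136)
x² = 136² = 18496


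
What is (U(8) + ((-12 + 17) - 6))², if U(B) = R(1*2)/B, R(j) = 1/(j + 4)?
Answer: 2209/2304 ≈ 0.95877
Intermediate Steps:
R(j) = 1/(4 + j)
U(B) = 1/(6*B) (U(B) = 1/((4 + 1*2)*B) = 1/((4 + 2)*B) = 1/(6*B))
(U(8) + ((-12 + 17) - 6))² = ((⅙)/8 + ((-12 + 17) - 6))² = ((⅙)*(⅛) + (5 - 6))² = (1/48 - 1)² = (-47/48)² = 2209/2304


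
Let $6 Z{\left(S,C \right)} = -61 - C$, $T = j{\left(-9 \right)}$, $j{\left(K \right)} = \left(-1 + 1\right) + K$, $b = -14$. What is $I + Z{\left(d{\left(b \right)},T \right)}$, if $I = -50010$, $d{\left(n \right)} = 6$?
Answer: $- \frac{150056}{3} \approx -50019.0$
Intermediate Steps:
$j{\left(K \right)} = K$ ($j{\left(K \right)} = 0 + K = K$)
$T = -9$
$Z{\left(S,C \right)} = - \frac{61}{6} - \frac{C}{6}$ ($Z{\left(S,C \right)} = \frac{-61 - C}{6} = - \frac{61}{6} - \frac{C}{6}$)
$I + Z{\left(d{\left(b \right)},T \right)} = -50010 - \frac{26}{3} = - \frac{150056}{3}$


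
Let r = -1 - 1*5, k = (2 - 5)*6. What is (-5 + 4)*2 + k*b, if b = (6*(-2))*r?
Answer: -1298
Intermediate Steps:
k = -18 (k = -3*6 = -18)
r = -6 (r = -1 - 5 = -6)
b = 72 (b = (6*(-2))*(-6) = -12*(-6) = 72)
(-5 + 4)*2 + k*b = (-5 + 4)*2 - 18*72 = -1*2 - 1296 = -2 - 1296 = -1298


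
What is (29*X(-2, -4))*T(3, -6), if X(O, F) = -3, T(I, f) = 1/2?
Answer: -87/2 ≈ -43.500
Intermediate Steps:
T(I, f) = ½
(29*X(-2, -4))*T(3, -6) = (29*(-3))*(½) = -87*½ = -87/2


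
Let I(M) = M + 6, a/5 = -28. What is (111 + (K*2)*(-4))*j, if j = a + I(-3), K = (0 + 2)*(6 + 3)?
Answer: 4521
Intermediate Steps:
a = -140 (a = 5*(-28) = -140)
K = 18 (K = 2*9 = 18)
I(M) = 6 + M
j = -137 (j = -140 + (6 - 3) = -140 + 3 = -137)
(111 + (K*2)*(-4))*j = (111 + (18*2)*(-4))*(-137) = (111 + 36*(-4))*(-137) = (111 - 144)*(-137) = -33*(-137) = 4521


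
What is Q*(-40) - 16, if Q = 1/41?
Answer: -696/41 ≈ -16.976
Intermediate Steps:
Q = 1/41 ≈ 0.024390
Q*(-40) - 16 = (1/41)*(-40) - 16 = -40/41 - 16 = -696/41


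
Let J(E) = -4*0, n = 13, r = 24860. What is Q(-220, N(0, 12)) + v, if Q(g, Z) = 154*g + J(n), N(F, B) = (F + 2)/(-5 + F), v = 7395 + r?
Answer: -1625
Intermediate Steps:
J(E) = 0
v = 32255 (v = 7395 + 24860 = 32255)
N(F, B) = (2 + F)/(-5 + F)
Q(g, Z) = 154*g (Q(g, Z) = 154*g + 0 = 154*g)
Q(-220, N(0, 12)) + v = 154*(-220) + 32255 = -33880 + 32255 = -1625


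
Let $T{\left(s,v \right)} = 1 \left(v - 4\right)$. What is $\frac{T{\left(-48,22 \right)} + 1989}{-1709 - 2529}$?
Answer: $- \frac{2007}{4238} \approx -0.47357$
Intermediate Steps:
$T{\left(s,v \right)} = -4 + v$ ($T{\left(s,v \right)} = 1 \left(-4 + v\right) = -4 + v$)
$\frac{T{\left(-48,22 \right)} + 1989}{-1709 - 2529} = \frac{\left(-4 + 22\right) + 1989}{-1709 - 2529} = \frac{18 + 1989}{-4238} = 2007 \left(- \frac{1}{4238}\right) = - \frac{2007}{4238}$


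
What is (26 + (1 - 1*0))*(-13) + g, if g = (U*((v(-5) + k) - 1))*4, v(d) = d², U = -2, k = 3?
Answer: -567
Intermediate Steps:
g = -216 (g = -2*(((-5)² + 3) - 1)*4 = -2*((25 + 3) - 1)*4 = -2*(28 - 1)*4 = -2*27*4 = -54*4 = -216)
(26 + (1 - 1*0))*(-13) + g = (26 + (1 - 1*0))*(-13) - 216 = (26 + (1 + 0))*(-13) - 216 = (26 + 1)*(-13) - 216 = 27*(-13) - 216 = -351 - 216 = -567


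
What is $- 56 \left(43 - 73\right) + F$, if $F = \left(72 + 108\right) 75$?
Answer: $15180$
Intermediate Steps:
$F = 13500$ ($F = 180 \cdot 75 = 13500$)
$- 56 \left(43 - 73\right) + F = - 56 \left(43 - 73\right) + 13500 = \left(-56\right) \left(-30\right) + 13500 = 1680 + 13500 = 15180$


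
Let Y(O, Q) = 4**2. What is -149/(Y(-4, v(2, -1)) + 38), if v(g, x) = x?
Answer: -149/54 ≈ -2.7593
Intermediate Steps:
Y(O, Q) = 16
-149/(Y(-4, v(2, -1)) + 38) = -149/(16 + 38) = -149/54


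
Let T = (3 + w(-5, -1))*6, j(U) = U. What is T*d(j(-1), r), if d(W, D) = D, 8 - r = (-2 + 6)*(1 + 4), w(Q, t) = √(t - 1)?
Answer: -216 - 72*I*√2 ≈ -216.0 - 101.82*I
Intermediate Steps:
w(Q, t) = √(-1 + t)
r = -12 (r = 8 - (-2 + 6)*(1 + 4) = 8 - 4*5 = 8 - 1*20 = 8 - 20 = -12)
T = 18 + 6*I*√2 (T = (3 + √(-1 - 1))*6 = (3 + √(-2))*6 = (3 + I*√2)*6 = 18 + 6*I*√2 ≈ 18.0 + 8.4853*I)
T*d(j(-1), r) = (18 + 6*I*√2)*(-12) = -216 - 72*I*√2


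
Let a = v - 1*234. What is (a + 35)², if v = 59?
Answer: 19600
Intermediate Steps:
a = -175 (a = 59 - 1*234 = 59 - 234 = -175)
(a + 35)² = (-175 + 35)² = (-140)² = 19600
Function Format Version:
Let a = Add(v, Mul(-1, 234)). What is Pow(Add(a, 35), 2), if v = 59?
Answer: 19600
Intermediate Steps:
a = -175 (a = Add(59, Mul(-1, 234)) = Add(59, -234) = -175)
Pow(Add(a, 35), 2) = Pow(Add(-175, 35), 2) = Pow(-140, 2) = 19600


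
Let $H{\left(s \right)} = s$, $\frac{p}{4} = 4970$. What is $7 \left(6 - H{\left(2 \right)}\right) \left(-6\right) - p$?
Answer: $-20048$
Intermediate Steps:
$p = 19880$ ($p = 4 \cdot 4970 = 19880$)
$7 \left(6 - H{\left(2 \right)}\right) \left(-6\right) - p = 7 \left(6 - 2\right) \left(-6\right) - 19880 = 7 \cdot 4 \left(-6\right) - 19880 = 28 \left(-6\right) - 19880 = -168 - 19880 = -20048$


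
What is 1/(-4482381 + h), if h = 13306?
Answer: -1/4469075 ≈ -2.2376e-7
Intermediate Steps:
1/(-4482381 + h) = 1/(-4482381 + 13306) = 1/(-4469075) = -1/4469075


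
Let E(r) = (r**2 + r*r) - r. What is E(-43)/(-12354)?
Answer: -43/142 ≈ -0.30282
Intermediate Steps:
E(r) = -r + 2*r**2 (E(r) = (r**2 + r**2) - r = 2*r**2 - r = -r + 2*r**2)
E(-43)/(-12354) = -43*(-1 + 2*(-43))/(-12354) = -43*(-1 - 86)*(-1/12354) = -43*(-87)*(-1/12354) = 3741*(-1/12354) = -43/142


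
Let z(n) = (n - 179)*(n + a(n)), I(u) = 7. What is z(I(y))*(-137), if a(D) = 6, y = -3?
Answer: 306332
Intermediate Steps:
z(n) = (-179 + n)*(6 + n) (z(n) = (n - 179)*(n + 6) = (-179 + n)*(6 + n))
z(I(y))*(-137) = (-1074 + 7² - 173*7)*(-137) = (-1074 + 49 - 1211)*(-137) = -2236*(-137) = 306332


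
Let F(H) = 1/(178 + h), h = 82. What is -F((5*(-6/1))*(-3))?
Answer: -1/260 ≈ -0.0038462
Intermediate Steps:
F(H) = 1/260 (F(H) = 1/(178 + 82) = 1/260)
-F((5*(-6/1))*(-3)) = -1*1/260 = -1/260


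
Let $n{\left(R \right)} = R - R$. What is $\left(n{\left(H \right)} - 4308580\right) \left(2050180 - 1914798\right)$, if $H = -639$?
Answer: $-583304177560$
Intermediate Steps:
$n{\left(R \right)} = 0$
$\left(n{\left(H \right)} - 4308580\right) \left(2050180 - 1914798\right) = \left(0 - 4308580\right) \left(2050180 - 1914798\right) = \left(-4308580\right) 135382 = -583304177560$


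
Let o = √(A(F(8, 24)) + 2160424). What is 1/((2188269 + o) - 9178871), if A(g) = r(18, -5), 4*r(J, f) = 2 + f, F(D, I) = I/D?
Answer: -27962408/195474056647923 - 2*√8641693/195474056647923 ≈ -1.4308e-7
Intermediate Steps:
r(J, f) = ½ + f/4 (r(J, f) = (2 + f)/4 = ½ + f/4)
A(g) = -¾ (A(g) = ½ + (¼)*(-5) = ½ - 5/4 = -¾)
o = √8641693/2 (o = √(-¾ + 2160424) = √(8641693/4) = √8641693/2 ≈ 1469.8)
1/((2188269 + o) - 9178871) = 1/((2188269 + √8641693/2) - 9178871) = 1/(-6990602 + √8641693/2)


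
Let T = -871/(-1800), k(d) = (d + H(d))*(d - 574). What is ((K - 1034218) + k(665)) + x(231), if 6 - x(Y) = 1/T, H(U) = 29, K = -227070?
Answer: -1043571288/871 ≈ -1.1981e+6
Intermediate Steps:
k(d) = (-574 + d)*(29 + d) (k(d) = (d + 29)*(d - 574) = (29 + d)*(-574 + d) = (-574 + d)*(29 + d))
T = 871/1800 (T = -871*(-1/1800) = 871/1800 ≈ 0.48389)
x(Y) = 3426/871 (x(Y) = 6 - 1/871/1800 = 6 - 1*1800/871 = 6 - 1800/871 = 3426/871)
((K - 1034218) + k(665)) + x(231) = ((-227070 - 1034218) + (-16646 + 665**2 - 545*665)) + 3426/871 = (-1261288 + (-16646 + 442225 - 362425)) + 3426/871 = (-1261288 + 63154) + 3426/871 = -1198134 + 3426/871 = -1043571288/871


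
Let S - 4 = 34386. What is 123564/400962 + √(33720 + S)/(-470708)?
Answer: 20594/66827 - √1390/67244 ≈ 0.30761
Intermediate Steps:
S = 34390 (S = 4 + 34386 = 34390)
123564/400962 + √(33720 + S)/(-470708) = 123564/400962 + √(33720 + 34390)/(-470708) = 123564*(1/400962) + √68110*(-1/470708) = 20594/66827 + (7*√1390)*(-1/470708) = 20594/66827 - √1390/67244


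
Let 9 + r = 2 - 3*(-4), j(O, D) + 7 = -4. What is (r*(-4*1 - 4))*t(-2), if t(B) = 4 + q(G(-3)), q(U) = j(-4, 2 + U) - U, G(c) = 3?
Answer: 400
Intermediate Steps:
j(O, D) = -11 (j(O, D) = -7 - 4 = -11)
r = 5 (r = -9 + (2 - 3*(-4)) = -9 + (2 + 12) = -9 + 14 = 5)
q(U) = -11 - U
t(B) = -10 (t(B) = 4 + (-11 - 1*3) = 4 + (-11 - 3) = 4 - 14 = -10)
(r*(-4*1 - 4))*t(-2) = (5*(-4*1 - 4))*(-10) = (5*(-4 - 4))*(-10) = (5*(-8))*(-10) = -40*(-10) = 400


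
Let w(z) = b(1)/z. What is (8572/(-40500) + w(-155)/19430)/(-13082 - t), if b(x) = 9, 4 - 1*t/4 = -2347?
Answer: 258162283/27426584569500 ≈ 9.4128e-6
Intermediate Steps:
t = 9404 (t = 16 - 4*(-2347) = 16 + 9388 = 9404)
w(z) = 9/z
(8572/(-40500) + w(-155)/19430)/(-13082 - t) = (8572/(-40500) + (9/(-155))/19430)/(-13082 - 1*9404) = (8572*(-1/40500) + (9*(-1/155))*(1/19430))/(-13082 - 9404) = (-2143/10125 - 9/155*1/19430)/(-22486) = (-2143/10125 - 9/3011650)*(-1/22486) = -258162283/1219718250*(-1/22486) = 258162283/27426584569500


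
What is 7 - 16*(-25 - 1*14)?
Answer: 631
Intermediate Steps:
7 - 16*(-25 - 1*14) = 7 - 16*(-25 - 14) = 7 - 16*(-39) = 7 + 624 = 631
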